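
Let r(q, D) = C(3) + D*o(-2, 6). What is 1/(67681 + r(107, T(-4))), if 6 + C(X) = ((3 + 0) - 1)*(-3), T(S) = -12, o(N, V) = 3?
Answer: 1/67633 ≈ 1.4786e-5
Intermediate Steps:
C(X) = -12 (C(X) = -6 + ((3 + 0) - 1)*(-3) = -6 + (3 - 1)*(-3) = -6 + 2*(-3) = -6 - 6 = -12)
r(q, D) = -12 + 3*D (r(q, D) = -12 + D*3 = -12 + 3*D)
1/(67681 + r(107, T(-4))) = 1/(67681 + (-12 + 3*(-12))) = 1/(67681 + (-12 - 36)) = 1/(67681 - 48) = 1/67633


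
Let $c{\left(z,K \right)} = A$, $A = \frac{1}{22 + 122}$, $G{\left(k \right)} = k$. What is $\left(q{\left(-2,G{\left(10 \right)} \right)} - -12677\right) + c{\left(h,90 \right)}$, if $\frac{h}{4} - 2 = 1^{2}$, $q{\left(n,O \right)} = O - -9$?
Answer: $\frac{1828225}{144} \approx 12696.0$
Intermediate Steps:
$A = \frac{1}{144} \approx 0.0069444$
$q{\left(n,O \right)} = 9 + O$ ($q{\left(n,O \right)} = O + 9 = 9 + O$)
$h = 12$ ($h = 8 + 4 \cdot 1^{2} = 8 + 4 \cdot 1 = 8 + 4 = 12$)
$c{\left(z,K \right)} = \frac{1}{144}$
$\left(q{\left(-2,G{\left(10 \right)} \right)} - -12677\right) + c{\left(h,90 \right)} = \left(\left(9 + 10\right) - -12677\right) + \frac{1}{144} = \left(19 + 12677\right) + \frac{1}{144} = 12696 + \frac{1}{144} = \frac{1828225}{144}$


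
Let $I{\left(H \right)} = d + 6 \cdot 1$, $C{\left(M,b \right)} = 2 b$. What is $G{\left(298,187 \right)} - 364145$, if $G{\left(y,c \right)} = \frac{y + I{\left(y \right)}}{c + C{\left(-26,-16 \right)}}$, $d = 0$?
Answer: $- \frac{56442171}{155} \approx -3.6414 \cdot 10^{5}$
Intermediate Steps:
$I{\left(H \right)} = 6$ ($I{\left(H \right)} = 0 + 6 \cdot 1 = 0 + 6 = 6$)
$G{\left(y,c \right)} = \frac{6 + y}{-32 + c}$ ($G{\left(y,c \right)} = \frac{y + 6}{c + 2 \left(-16\right)} = \frac{6 + y}{c - 32} = \frac{6 + y}{-32 + c}$)
$G{\left(298,187 \right)} - 364145 = \frac{6 + 298}{-32 + 187} - 364145 = \frac{1}{155} \cdot 304 - 364145 = \frac{304}{155} - 364145 = - \frac{56442171}{155}$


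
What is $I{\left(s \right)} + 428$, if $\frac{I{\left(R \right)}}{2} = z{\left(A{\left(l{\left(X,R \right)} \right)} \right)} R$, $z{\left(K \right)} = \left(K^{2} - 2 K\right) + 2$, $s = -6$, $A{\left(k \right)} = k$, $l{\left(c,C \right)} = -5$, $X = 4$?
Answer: $-16$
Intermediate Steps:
$z{\left(K \right)} = 2 + K^{2} - 2 K$
$I{\left(R \right)} = 74 R$ ($I{\left(R \right)} = 2 \left(2 + \left(-5\right)^{2} - -10\right) R = 2 \left(2 + 25 + 10\right) R = 2 \cdot 37 R = 74 R$)
$I{\left(s \right)} + 428 = 74 \left(-6\right) + 428 = -444 + 428 = -16$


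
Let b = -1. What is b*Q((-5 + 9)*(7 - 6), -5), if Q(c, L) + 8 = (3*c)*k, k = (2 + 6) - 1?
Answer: -76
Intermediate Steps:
k = 7 (k = 8 - 1 = 7)
Q(c, L) = -8 + 21*c (Q(c, L) = -8 + (3*c)*7 = -8 + 21*c)
b*Q((-5 + 9)*(7 - 6), -5) = -(-8 + 21*((-5 + 9)*(7 - 6))) = -(-8 + 21*(4*1)) = -(-8 + 21*4) = -(-8 + 84) = -1*76 = -76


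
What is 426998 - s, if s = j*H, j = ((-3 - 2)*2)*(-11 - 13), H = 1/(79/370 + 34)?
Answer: 5405278882/12659 ≈ 4.2699e+5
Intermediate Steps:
H = 370/12659 (H = 1/(79*(1/370) + 34) = 1/(79/370 + 34) = 1/(12659/370) = 370/12659 ≈ 0.029228)
j = 240 (j = -5*2*(-24) = -10*(-24) = 240)
s = 88800/12659 (s = 240*(370/12659) = 88800/12659 ≈ 7.0148)
426998 - s = 426998 - 1*88800/12659 = 426998 - 88800/12659 = 5405278882/12659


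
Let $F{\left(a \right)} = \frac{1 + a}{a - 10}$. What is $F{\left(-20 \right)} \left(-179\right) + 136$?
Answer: $\frac{679}{30} \approx 22.633$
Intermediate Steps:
$F{\left(a \right)} = \frac{1 + a}{-10 + a}$
$F{\left(-20 \right)} \left(-179\right) + 136 = \frac{1 - 20}{-10 - 20} \left(-179\right) + 136 = \frac{1}{-30} \left(-19\right) \left(-179\right) + 136 = \left(- \frac{1}{30}\right) \left(-19\right) \left(-179\right) + 136 = \frac{19}{30} \left(-179\right) + 136 = - \frac{3401}{30} + 136 = \frac{679}{30}$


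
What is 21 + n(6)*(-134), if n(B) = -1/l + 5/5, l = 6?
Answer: -272/3 ≈ -90.667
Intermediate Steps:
n(B) = ⅚ (n(B) = -1/6 + 5/5 = -1*⅙ + 5*(⅕) = -⅙ + 1 = ⅚)
21 + n(6)*(-134) = 21 + (⅚)*(-134) = 21 - 335/3 = -272/3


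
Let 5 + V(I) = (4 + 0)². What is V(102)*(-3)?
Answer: -33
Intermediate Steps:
V(I) = 11 (V(I) = -5 + (4 + 0)² = -5 + 4² = -5 + 16 = 11)
V(102)*(-3) = 11*(-3) = -33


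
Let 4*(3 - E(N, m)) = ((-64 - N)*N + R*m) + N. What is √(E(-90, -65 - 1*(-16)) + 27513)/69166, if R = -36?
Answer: √110730/138332 ≈ 0.0024055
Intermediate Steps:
E(N, m) = 3 + 9*m - N/4 - N*(-64 - N)/4 (E(N, m) = 3 - (((-64 - N)*N - 36*m) + N)/4 = 3 - ((N*(-64 - N) - 36*m) + N)/4 = 3 - ((-36*m + N*(-64 - N)) + N)/4 = 3 - (N - 36*m + N*(-64 - N))/4 = 3 + (9*m - N/4 - N*(-64 - N)/4) = 3 + 9*m - N/4 - N*(-64 - N)/4)
√(E(-90, -65 - 1*(-16)) + 27513)/69166 = √((3 + 9*(-65 - 1*(-16)) + (¼)*(-90)² + (63/4)*(-90)) + 27513)/69166 = √((3 + 9*(-65 + 16) + (¼)*8100 - 2835/2) + 27513)*(1/69166) = √((3 + 9*(-49) + 2025 - 2835/2) + 27513)*(1/69166) = √((3 - 441 + 2025 - 2835/2) + 27513)*(1/69166) = √(339/2 + 27513)*(1/69166) = √(55365/2)*(1/69166) = (√110730/2)*(1/69166) = √110730/138332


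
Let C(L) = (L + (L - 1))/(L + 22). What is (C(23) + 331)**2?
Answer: 110224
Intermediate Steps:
C(L) = (-1 + 2*L)/(22 + L) (C(L) = (L + (-1 + L))/(22 + L) = (-1 + 2*L)/(22 + L))
(C(23) + 331)**2 = ((-1 + 2*23)/(22 + 23) + 331)**2 = ((-1 + 46)/45 + 331)**2 = ((1/45)*45 + 331)**2 = (1 + 331)**2 = 332**2 = 110224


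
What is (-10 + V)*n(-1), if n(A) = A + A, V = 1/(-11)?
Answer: 222/11 ≈ 20.182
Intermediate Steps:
V = -1/11 ≈ -0.090909
n(A) = 2*A
(-10 + V)*n(-1) = (-10 - 1/11)*(2*(-1)) = -111/11*(-2) = 222/11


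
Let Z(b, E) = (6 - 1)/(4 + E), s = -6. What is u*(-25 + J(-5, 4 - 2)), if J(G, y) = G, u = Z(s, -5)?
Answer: 150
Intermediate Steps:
Z(b, E) = 5/(4 + E)
u = -5 (u = 5/(4 - 5) = 5/(-1) = 5*(-1) = -5)
u*(-25 + J(-5, 4 - 2)) = -5*(-25 - 5) = -5*(-30) = 150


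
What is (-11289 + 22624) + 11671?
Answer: 23006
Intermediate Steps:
(-11289 + 22624) + 11671 = 11335 + 11671 = 23006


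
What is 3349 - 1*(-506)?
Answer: 3855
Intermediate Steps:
3349 - 1*(-506) = 3349 + 506 = 3855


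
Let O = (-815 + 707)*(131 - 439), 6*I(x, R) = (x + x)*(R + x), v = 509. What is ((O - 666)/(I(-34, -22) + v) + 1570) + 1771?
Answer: 11560765/3431 ≈ 3369.5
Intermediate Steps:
I(x, R) = x*(R + x)/3 (I(x, R) = ((x + x)*(R + x))/6 = ((2*x)*(R + x))/6 = (2*x*(R + x))/6 = x*(R + x)/3)
O = 33264 (O = -108*(-308) = 33264)
((O - 666)/(I(-34, -22) + v) + 1570) + 1771 = ((33264 - 666)/((1/3)*(-34)*(-22 - 34) + 509) + 1570) + 1771 = (32598/((1/3)*(-34)*(-56) + 509) + 1570) + 1771 = (32598/(1904/3 + 509) + 1570) + 1771 = (32598/(3431/3) + 1570) + 1771 = (32598*(3/3431) + 1570) + 1771 = (97794/3431 + 1570) + 1771 = 5484464/3431 + 1771 = 11560765/3431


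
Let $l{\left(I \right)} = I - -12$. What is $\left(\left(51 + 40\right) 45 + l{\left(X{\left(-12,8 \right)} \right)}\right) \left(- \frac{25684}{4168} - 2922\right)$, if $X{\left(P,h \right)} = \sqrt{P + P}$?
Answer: $- \frac{12531052515}{1042} - \frac{3051145 i \sqrt{6}}{521} \approx -1.2026 \cdot 10^{7} - 14345.0 i$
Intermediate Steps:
$X{\left(P,h \right)} = \sqrt{2} \sqrt{P}$ ($X{\left(P,h \right)} = \sqrt{2 P} = \sqrt{2} \sqrt{P}$)
$l{\left(I \right)} = 12 + I$ ($l{\left(I \right)} = I + 12 = 12 + I$)
$\left(\left(51 + 40\right) 45 + l{\left(X{\left(-12,8 \right)} \right)}\right) \left(- \frac{25684}{4168} - 2922\right) = \left(\left(51 + 40\right) 45 + \left(12 + \sqrt{2} \sqrt{-12}\right)\right) \left(- \frac{25684}{4168} - 2922\right) = \left(91 \cdot 45 + \left(12 + \sqrt{2} \cdot 2 i \sqrt{3}\right)\right) \left(\left(-25684\right) \frac{1}{4168} - 2922\right) = \left(4095 + \left(12 + 2 i \sqrt{6}\right)\right) \left(- \frac{6421}{1042} - 2922\right) = \left(4107 + 2 i \sqrt{6}\right) \left(- \frac{3051145}{1042}\right) = - \frac{12531052515}{1042} - \frac{3051145 i \sqrt{6}}{521}$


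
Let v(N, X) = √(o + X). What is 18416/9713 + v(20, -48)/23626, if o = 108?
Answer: 18416/9713 + √15/11813 ≈ 1.8963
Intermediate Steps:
v(N, X) = √(108 + X)
18416/9713 + v(20, -48)/23626 = 18416/9713 + √(108 - 48)/23626 = 18416*(1/9713) + √60*(1/23626) = 18416/9713 + (2*√15)*(1/23626) = 18416/9713 + √15/11813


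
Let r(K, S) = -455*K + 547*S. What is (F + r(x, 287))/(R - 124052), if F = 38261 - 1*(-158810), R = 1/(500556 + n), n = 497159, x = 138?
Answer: -96868149350/41256180393 ≈ -2.3480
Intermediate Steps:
R = 1/997715 (R = 1/(500556 + 497159) = 1/997715 ≈ 1.0023e-6)
F = 197071 (F = 38261 + 158810 = 197071)
(F + r(x, 287))/(R - 124052) = (197071 + (-455*138 + 547*287))/(1/997715 - 124052) = (197071 + (-62790 + 156989))/(-123768541179/997715) = (197071 + 94199)*(-997715/123768541179) = 291270*(-997715/123768541179) = -96868149350/41256180393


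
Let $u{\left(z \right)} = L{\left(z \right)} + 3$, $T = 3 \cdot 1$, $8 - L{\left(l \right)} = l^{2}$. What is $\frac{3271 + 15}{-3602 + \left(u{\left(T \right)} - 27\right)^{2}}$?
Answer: $- \frac{3286}{2977} \approx -1.1038$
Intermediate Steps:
$L{\left(l \right)} = 8 - l^{2}$
$T = 3$
$u{\left(z \right)} = 11 - z^{2}$ ($u{\left(z \right)} = \left(8 - z^{2}\right) + 3 = 11 - z^{2}$)
$\frac{3271 + 15}{-3602 + \left(u{\left(T \right)} - 27\right)^{2}} = \frac{3271 + 15}{-3602 + \left(\left(11 - 3^{2}\right) - 27\right)^{2}} = \frac{3286}{-3602 + \left(\left(11 - 9\right) - 27\right)^{2}} = \frac{3286}{-3602 + \left(2 - 27\right)^{2}} = \frac{3286}{-3602 + \left(-25\right)^{2}} = \frac{3286}{-3602 + 625} = \frac{3286}{-2977} = 3286 \left(- \frac{1}{2977}\right) = - \frac{3286}{2977}$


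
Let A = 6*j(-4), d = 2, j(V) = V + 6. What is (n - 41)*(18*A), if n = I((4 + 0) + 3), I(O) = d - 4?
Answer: -9288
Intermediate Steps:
j(V) = 6 + V
I(O) = -2 (I(O) = 2 - 4 = -2)
n = -2
A = 12 (A = 6*(6 - 4) = 6*2 = 12)
(n - 41)*(18*A) = (-2 - 41)*(18*12) = -43*216 = -9288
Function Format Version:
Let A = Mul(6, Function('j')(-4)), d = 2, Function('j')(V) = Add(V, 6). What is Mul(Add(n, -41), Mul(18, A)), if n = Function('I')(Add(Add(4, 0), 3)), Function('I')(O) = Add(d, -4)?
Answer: -9288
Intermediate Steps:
Function('j')(V) = Add(6, V)
Function('I')(O) = -2 (Function('I')(O) = Add(2, -4) = -2)
n = -2
A = 12 (A = Mul(6, Add(6, -4)) = Mul(6, 2) = 12)
Mul(Add(n, -41), Mul(18, A)) = Mul(Add(-2, -41), Mul(18, 12)) = Mul(-43, 216) = -9288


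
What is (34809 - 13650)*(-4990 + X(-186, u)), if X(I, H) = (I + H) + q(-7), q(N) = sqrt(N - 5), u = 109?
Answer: -107212653 + 42318*I*sqrt(3) ≈ -1.0721e+8 + 73297.0*I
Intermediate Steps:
q(N) = sqrt(-5 + N)
X(I, H) = H + I + 2*I*sqrt(3) (X(I, H) = (I + H) + sqrt(-5 - 7) = (H + I) + sqrt(-12) = (H + I) + 2*I*sqrt(3) = H + I + 2*I*sqrt(3))
(34809 - 13650)*(-4990 + X(-186, u)) = (34809 - 13650)*(-4990 + (109 - 186 + 2*I*sqrt(3))) = 21159*(-4990 + (-77 + 2*I*sqrt(3))) = 21159*(-5067 + 2*I*sqrt(3)) = -107212653 + 42318*I*sqrt(3)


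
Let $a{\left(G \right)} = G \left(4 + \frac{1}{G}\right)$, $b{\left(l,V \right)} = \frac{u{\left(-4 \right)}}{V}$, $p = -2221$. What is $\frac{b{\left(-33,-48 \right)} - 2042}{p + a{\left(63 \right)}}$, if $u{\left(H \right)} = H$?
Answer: $\frac{24503}{23616} \approx 1.0376$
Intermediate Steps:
$b{\left(l,V \right)} = - \frac{4}{V}$
$\frac{b{\left(-33,-48 \right)} - 2042}{p + a{\left(63 \right)}} = \frac{- \frac{4}{-48} - 2042}{-2221 + \left(1 + 4 \cdot 63\right)} = \frac{\left(-4\right) \left(- \frac{1}{48}\right) - 2042}{-2221 + \left(1 + 252\right)} = \frac{\frac{1}{12} - 2042}{-2221 + 253} = - \frac{24503}{12 \left(-1968\right)} = \left(- \frac{24503}{12}\right) \left(- \frac{1}{1968}\right) = \frac{24503}{23616}$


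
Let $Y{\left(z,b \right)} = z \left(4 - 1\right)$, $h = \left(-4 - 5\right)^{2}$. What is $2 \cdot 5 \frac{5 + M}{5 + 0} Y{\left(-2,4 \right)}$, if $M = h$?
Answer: $-1032$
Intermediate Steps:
$h = 81$ ($h = \left(-9\right)^{2} = 81$)
$Y{\left(z,b \right)} = 3 z$ ($Y{\left(z,b \right)} = z 3 = 3 z$)
$M = 81$
$2 \cdot 5 \frac{5 + M}{5 + 0} Y{\left(-2,4 \right)} = 2 \cdot 5 \frac{5 + 81}{5 + 0} \cdot 3 \left(-2\right) = 2 \cdot 5 \cdot \frac{86}{5} \left(-6\right) = 2 \cdot 86 \left(-6\right) = 2 \left(-516\right) = -1032$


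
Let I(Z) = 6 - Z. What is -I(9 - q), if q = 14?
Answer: -11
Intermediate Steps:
-I(9 - q) = -(6 - (9 - 1*14)) = -(6 - (9 - 14)) = -(6 - 1*(-5)) = -(6 + 5) = -1*11 = -11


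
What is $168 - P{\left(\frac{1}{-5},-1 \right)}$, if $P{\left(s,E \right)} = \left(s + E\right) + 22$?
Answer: $\frac{736}{5} \approx 147.2$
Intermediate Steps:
$P{\left(s,E \right)} = 22 + E + s$ ($P{\left(s,E \right)} = \left(E + s\right) + 22 = 22 + E + s$)
$168 - P{\left(\frac{1}{-5},-1 \right)} = 168 - \left(22 - 1 + \frac{1}{-5}\right) = 168 - \left(22 - 1 - \frac{1}{5}\right) = 168 - \frac{104}{5} = \frac{736}{5}$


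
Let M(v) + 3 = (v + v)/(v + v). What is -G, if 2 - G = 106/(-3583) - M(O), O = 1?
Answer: -106/3583 ≈ -0.029584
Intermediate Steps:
M(v) = -2 (M(v) = -3 + (v + v)/(v + v) = -3 + (2*v)/((2*v)) = -3 + (2*v)*(1/(2*v)) = -3 + 1 = -2)
G = 106/3583 (G = 2 - (106/(-3583) - 1*(-2)) = 2 - (106*(-1/3583) + 2) = 2 - (-106/3583 + 2) = 2 - 1*7060/3583 = 2 - 7060/3583 = 106/3583 ≈ 0.029584)
-G = -1*106/3583 = -106/3583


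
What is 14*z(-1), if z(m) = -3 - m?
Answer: -28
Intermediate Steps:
14*z(-1) = 14*(-3 - 1*(-1)) = 14*(-3 + 1) = 14*(-2) = -28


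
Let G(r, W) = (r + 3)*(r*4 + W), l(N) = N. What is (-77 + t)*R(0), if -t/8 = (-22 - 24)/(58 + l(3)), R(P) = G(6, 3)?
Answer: -1051947/61 ≈ -17245.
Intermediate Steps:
G(r, W) = (3 + r)*(W + 4*r) (G(r, W) = (3 + r)*(4*r + W) = (3 + r)*(W + 4*r))
R(P) = 243 (R(P) = 3*3 + 4*6**2 + 12*6 + 3*6 = 9 + 4*36 + 72 + 18 = 9 + 144 + 72 + 18 = 243)
t = 368/61 (t = -8*(-22 - 24)/(58 + 3) = -(-368)/61 = -8*(-46/61) = 368/61 ≈ 6.0328)
(-77 + t)*R(0) = (-77 + 368/61)*243 = -4329/61*243 = -1051947/61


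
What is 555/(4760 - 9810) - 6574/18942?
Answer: -4371151/9565710 ≈ -0.45696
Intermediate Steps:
555/(4760 - 9810) - 6574/18942 = 555/(-5050) - 6574*1/18942 = 555*(-1/5050) - 3287/9471 = -111/1010 - 3287/9471 = -4371151/9565710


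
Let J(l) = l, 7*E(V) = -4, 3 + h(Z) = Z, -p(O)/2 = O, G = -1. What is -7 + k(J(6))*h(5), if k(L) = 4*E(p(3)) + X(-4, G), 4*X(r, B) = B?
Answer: -169/14 ≈ -12.071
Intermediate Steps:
X(r, B) = B/4
p(O) = -2*O
h(Z) = -3 + Z
E(V) = -4/7 (E(V) = (1/7)*(-4) = -4/7)
k(L) = -71/28 (k(L) = 4*(-4/7) + (1/4)*(-1) = -16/7 - 1/4 = -71/28)
-7 + k(J(6))*h(5) = -7 - 71*(-3 + 5)/28 = -7 - 71/28*2 = -7 - 71/14 = -169/14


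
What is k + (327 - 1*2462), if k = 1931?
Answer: -204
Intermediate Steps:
k + (327 - 1*2462) = 1931 + (327 - 1*2462) = 1931 + (327 - 2462) = 1931 - 2135 = -204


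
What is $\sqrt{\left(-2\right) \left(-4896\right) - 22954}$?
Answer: $i \sqrt{13162} \approx 114.73 i$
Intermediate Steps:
$\sqrt{\left(-2\right) \left(-4896\right) - 22954} = \sqrt{9792 - 22954} = \sqrt{-13162} = i \sqrt{13162}$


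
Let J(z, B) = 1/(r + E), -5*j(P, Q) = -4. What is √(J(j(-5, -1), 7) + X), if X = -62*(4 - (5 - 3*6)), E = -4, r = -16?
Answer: I*√105405/10 ≈ 32.466*I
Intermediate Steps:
j(P, Q) = ⅘ (j(P, Q) = -⅕*(-4) = ⅘)
X = -1054 (X = -62*(4 - (5 - 18)) = -62*(4 - 1*(-13)) = -62*(4 + 13) = -62*17 = -1054)
J(z, B) = -1/20 (J(z, B) = 1/(-16 - 4) = 1/(-20) = -1/20)
√(J(j(-5, -1), 7) + X) = √(-1/20 - 1054) = √(-21081/20) = I*√105405/10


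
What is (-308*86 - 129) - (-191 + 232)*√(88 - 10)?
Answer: -26617 - 41*√78 ≈ -26979.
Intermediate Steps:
(-308*86 - 129) - (-191 + 232)*√(88 - 10) = (-26488 - 129) - 41*√78 = -26617 - 41*√78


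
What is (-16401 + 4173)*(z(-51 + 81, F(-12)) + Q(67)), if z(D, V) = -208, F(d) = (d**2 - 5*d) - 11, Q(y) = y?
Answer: 1724148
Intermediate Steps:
F(d) = -11 + d**2 - 5*d
(-16401 + 4173)*(z(-51 + 81, F(-12)) + Q(67)) = (-16401 + 4173)*(-208 + 67) = -12228*(-141) = 1724148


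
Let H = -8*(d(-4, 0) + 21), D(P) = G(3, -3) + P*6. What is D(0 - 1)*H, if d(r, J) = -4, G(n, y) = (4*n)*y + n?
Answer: 5304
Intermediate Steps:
G(n, y) = n + 4*n*y (G(n, y) = 4*n*y + n = n + 4*n*y)
D(P) = -33 + 6*P (D(P) = 3*(1 + 4*(-3)) + P*6 = 3*(1 - 12) + 6*P = 3*(-11) + 6*P = -33 + 6*P)
H = -136 (H = -8*(-4 + 21) = -8*17 = -136)
D(0 - 1)*H = (-33 + 6*(0 - 1))*(-136) = (-33 + 6*(-1))*(-136) = (-33 - 6)*(-136) = -39*(-136) = 5304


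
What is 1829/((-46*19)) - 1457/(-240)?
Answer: 417229/104880 ≈ 3.9782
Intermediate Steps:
1829/((-46*19)) - 1457/(-240) = 1829/(-874) - 1457*(-1/240) = 1829*(-1/874) + 1457/240 = -1829/874 + 1457/240 = 417229/104880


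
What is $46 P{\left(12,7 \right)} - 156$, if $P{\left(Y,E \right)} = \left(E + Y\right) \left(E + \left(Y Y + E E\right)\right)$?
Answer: $174644$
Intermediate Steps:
$P{\left(Y,E \right)} = \left(E + Y\right) \left(E + E^{2} + Y^{2}\right)$ ($P{\left(Y,E \right)} = \left(E + Y\right) \left(E + \left(Y^{2} + E^{2}\right)\right) = \left(E + Y\right) \left(E + \left(E^{2} + Y^{2}\right)\right) = \left(E + Y\right) \left(E + E^{2} + Y^{2}\right)$)
$46 P{\left(12,7 \right)} - 156 = 46 \left(7^{2} + 7^{3} + 12^{3} + 7 \cdot 12 + 7 \cdot 12^{2} + 12 \cdot 7^{2}\right) - 156 = 46 \left(49 + 343 + 1728 + 84 + 7 \cdot 144 + 12 \cdot 49\right) - 156 = 46 \left(49 + 343 + 1728 + 84 + 1008 + 588\right) - 156 = 46 \cdot 3800 - 156 = 174800 - 156 = 174644$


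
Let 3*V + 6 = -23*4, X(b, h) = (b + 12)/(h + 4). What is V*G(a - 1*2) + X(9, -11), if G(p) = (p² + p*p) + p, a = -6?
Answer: -3923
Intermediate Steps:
X(b, h) = (12 + b)/(4 + h)
G(p) = p + 2*p² (G(p) = (p² + p²) + p = 2*p² + p = p + 2*p²)
V = -98/3 (V = -2 + (-23*4)/3 = -2 + (⅓)*(-92) = -2 - 92/3 = -98/3 ≈ -32.667)
V*G(a - 1*2) + X(9, -11) = -98*(-6 - 1*2)*(1 + 2*(-6 - 1*2))/3 + (12 + 9)/(4 - 11) = -98*(-6 - 2)*(1 + 2*(-6 - 2))/3 + 21/(-7) = -(-784)*(1 + 2*(-8))/3 - ⅐*21 = -(-784)*(1 - 16)/3 - 3 = -(-784)*(-15)/3 - 3 = -98/3*120 - 3 = -3920 - 3 = -3923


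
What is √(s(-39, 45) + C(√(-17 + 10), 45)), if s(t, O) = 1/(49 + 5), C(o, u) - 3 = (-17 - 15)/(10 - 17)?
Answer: √120498/126 ≈ 2.7550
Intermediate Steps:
C(o, u) = 53/7 (C(o, u) = 3 + (-17 - 15)/(10 - 17) = 3 - 32/(-7) = 3 - 32*(-⅐) = 3 + 32/7 = 53/7)
s(t, O) = 1/54
√(s(-39, 45) + C(√(-17 + 10), 45)) = √(1/54 + 53/7) = √(2869/378) = √120498/126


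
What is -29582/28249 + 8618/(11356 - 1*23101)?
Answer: -590890472/331784505 ≈ -1.7809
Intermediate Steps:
-29582/28249 + 8618/(11356 - 1*23101) = -29582*1/28249 + 8618/(11356 - 23101) = -29582/28249 + 8618/(-11745) = -29582/28249 + 8618*(-1/11745) = -29582/28249 - 8618/11745 = -590890472/331784505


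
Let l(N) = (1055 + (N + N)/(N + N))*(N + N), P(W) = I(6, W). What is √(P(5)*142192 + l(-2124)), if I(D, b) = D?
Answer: 4*I*√227046 ≈ 1906.0*I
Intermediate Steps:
P(W) = 6
l(N) = 2112*N (l(N) = (1055 + (2*N)/((2*N)))*(2*N) = (1055 + (2*N)*(1/(2*N)))*(2*N) = (1055 + 1)*(2*N) = 1056*(2*N) = 2112*N)
√(P(5)*142192 + l(-2124)) = √(6*142192 + 2112*(-2124)) = √(853152 - 4485888) = √(-3632736) = 4*I*√227046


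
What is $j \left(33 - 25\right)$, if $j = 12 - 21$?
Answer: $-72$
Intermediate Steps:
$j = -9$ ($j = 12 - 21 = -9$)
$j \left(33 - 25\right) = - 9 \left(33 - 25\right) = \left(-9\right) 8 = -72$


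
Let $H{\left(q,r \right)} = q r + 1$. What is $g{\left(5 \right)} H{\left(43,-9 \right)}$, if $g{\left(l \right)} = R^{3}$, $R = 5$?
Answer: $-48250$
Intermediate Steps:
$g{\left(l \right)} = 125$ ($g{\left(l \right)} = 5^{3} = 125$)
$H{\left(q,r \right)} = 1 + q r$
$g{\left(5 \right)} H{\left(43,-9 \right)} = 125 \left(1 + 43 \left(-9\right)\right) = 125 \left(1 - 387\right) = 125 \left(-386\right) = -48250$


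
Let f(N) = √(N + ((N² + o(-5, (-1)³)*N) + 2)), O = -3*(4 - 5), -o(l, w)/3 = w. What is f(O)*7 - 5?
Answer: -5 + 7*√23 ≈ 28.571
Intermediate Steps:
o(l, w) = -3*w
O = 3 (O = -3*(-1) = 3)
f(N) = √(2 + N² + 4*N) (f(N) = √(N + ((N² + (-3*(-1)³)*N) + 2)) = √(N + ((N² + (-3*(-1))*N) + 2)) = √(N + ((N² + 3*N) + 2)) = √(N + (2 + N² + 3*N)) = √(2 + N² + 4*N))
f(O)*7 - 5 = √(2 + 3² + 4*3)*7 - 5 = √(2 + 9 + 12)*7 - 5 = √23*7 - 5 = 7*√23 - 5 = -5 + 7*√23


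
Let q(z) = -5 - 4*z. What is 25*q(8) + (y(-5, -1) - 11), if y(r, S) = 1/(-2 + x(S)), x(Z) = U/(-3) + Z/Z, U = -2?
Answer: -939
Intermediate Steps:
x(Z) = 5/3 (x(Z) = -2/(-3) + Z/Z = -2*(-⅓) + 1 = ⅔ + 1 = 5/3)
y(r, S) = -3 (y(r, S) = 1/(-2 + 5/3) = 1/(-⅓) = -3)
25*q(8) + (y(-5, -1) - 11) = 25*(-5 - 4*8) + (-3 - 11) = 25*(-5 - 32) - 14 = 25*(-37) - 14 = -925 - 14 = -939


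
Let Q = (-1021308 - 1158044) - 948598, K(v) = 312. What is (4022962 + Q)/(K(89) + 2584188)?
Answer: 223753/646125 ≈ 0.34630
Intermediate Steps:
Q = -3127950 (Q = -2179352 - 948598 = -3127950)
(4022962 + Q)/(K(89) + 2584188) = (4022962 - 3127950)/(312 + 2584188) = 895012/2584500 = 895012*(1/2584500) = 223753/646125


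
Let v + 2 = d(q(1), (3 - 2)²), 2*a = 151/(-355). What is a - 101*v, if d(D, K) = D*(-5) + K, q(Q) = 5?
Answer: 1864309/710 ≈ 2625.8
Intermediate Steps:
a = -151/710 (a = (151/(-355))/2 = (151*(-1/355))/2 = (½)*(-151/355) = -151/710 ≈ -0.21268)
d(D, K) = K - 5*D (d(D, K) = -5*D + K = K - 5*D)
v = -26 (v = -2 + ((3 - 2)² - 5*5) = -2 + (1² - 25) = -2 + (1 - 25) = -2 - 24 = -26)
a - 101*v = -151/710 - 101*(-26) = -151/710 + 2626 = 1864309/710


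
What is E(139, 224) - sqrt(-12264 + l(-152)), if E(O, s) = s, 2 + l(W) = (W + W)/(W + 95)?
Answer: 224 - I*sqrt(110346)/3 ≈ 224.0 - 110.73*I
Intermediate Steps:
l(W) = -2 + 2*W/(95 + W) (l(W) = -2 + (W + W)/(W + 95) = -2 + (2*W)/(95 + W) = -2 + 2*W/(95 + W))
E(139, 224) - sqrt(-12264 + l(-152)) = 224 - sqrt(-12264 - 190/(95 - 152)) = 224 - sqrt(-12264 - 190/(-57)) = 224 - sqrt(-12264 - 190*(-1/57)) = 224 - sqrt(-12264 + 10/3) = 224 - sqrt(-36782/3) = 224 - I*sqrt(110346)/3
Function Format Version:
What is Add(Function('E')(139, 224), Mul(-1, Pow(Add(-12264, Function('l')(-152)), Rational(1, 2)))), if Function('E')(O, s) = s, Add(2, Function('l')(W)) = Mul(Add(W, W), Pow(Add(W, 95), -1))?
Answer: Add(224, Mul(Rational(-1, 3), I, Pow(110346, Rational(1, 2)))) ≈ Add(224.00, Mul(-110.73, I))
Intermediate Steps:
Function('l')(W) = Add(-2, Mul(2, W, Pow(Add(95, W), -1))) (Function('l')(W) = Add(-2, Mul(Add(W, W), Pow(Add(W, 95), -1))) = Add(-2, Mul(Mul(2, W), Pow(Add(95, W), -1))) = Add(-2, Mul(2, W, Pow(Add(95, W), -1))))
Add(Function('E')(139, 224), Mul(-1, Pow(Add(-12264, Function('l')(-152)), Rational(1, 2)))) = Add(224, Mul(-1, Pow(Add(-12264, Mul(-190, Pow(Add(95, -152), -1))), Rational(1, 2)))) = Add(224, Mul(-1, Pow(Add(-12264, Mul(-190, Pow(-57, -1))), Rational(1, 2)))) = Add(224, Mul(-1, Pow(Add(-12264, Mul(-190, Rational(-1, 57))), Rational(1, 2)))) = Add(224, Mul(-1, Pow(Add(-12264, Rational(10, 3)), Rational(1, 2)))) = Add(224, Mul(-1, Pow(Rational(-36782, 3), Rational(1, 2)))) = Add(224, Mul(-1, Mul(Rational(1, 3), I, Pow(110346, Rational(1, 2))))) = Add(224, Mul(Rational(-1, 3), I, Pow(110346, Rational(1, 2))))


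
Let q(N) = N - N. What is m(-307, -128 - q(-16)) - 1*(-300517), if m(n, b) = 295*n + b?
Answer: 209824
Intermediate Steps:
q(N) = 0
m(n, b) = b + 295*n
m(-307, -128 - q(-16)) - 1*(-300517) = ((-128 - 1*0) + 295*(-307)) - 1*(-300517) = ((-128 + 0) - 90565) + 300517 = (-128 - 90565) + 300517 = -90693 + 300517 = 209824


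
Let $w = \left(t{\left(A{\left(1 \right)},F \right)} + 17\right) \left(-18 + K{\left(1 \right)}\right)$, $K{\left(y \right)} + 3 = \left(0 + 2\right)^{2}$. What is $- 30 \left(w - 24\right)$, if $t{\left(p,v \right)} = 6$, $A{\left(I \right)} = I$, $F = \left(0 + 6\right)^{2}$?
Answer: $12450$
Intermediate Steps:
$F = 36$ ($F = 6^{2} = 36$)
$K{\left(y \right)} = 1$ ($K{\left(y \right)} = -3 + \left(0 + 2\right)^{2} = -3 + 2^{2} = -3 + 4 = 1$)
$w = -391$ ($w = \left(6 + 17\right) \left(-18 + 1\right) = 23 \left(-17\right) = -391$)
$- 30 \left(w - 24\right) = - 30 \left(-391 - 24\right) = \left(-30\right) \left(-415\right) = 12450$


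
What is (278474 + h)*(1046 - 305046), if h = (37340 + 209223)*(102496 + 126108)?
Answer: -17135132223904000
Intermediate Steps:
h = 56365288052 (h = 246563*228604 = 56365288052)
(278474 + h)*(1046 - 305046) = (278474 + 56365288052)*(1046 - 305046) = 56365566526*(-304000) = -17135132223904000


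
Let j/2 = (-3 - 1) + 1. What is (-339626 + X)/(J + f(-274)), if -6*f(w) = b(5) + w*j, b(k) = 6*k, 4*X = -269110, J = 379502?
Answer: -813807/758446 ≈ -1.0730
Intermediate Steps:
X = -134555/2 (X = (¼)*(-269110) = -134555/2 ≈ -67278.)
j = -6 (j = 2*((-3 - 1) + 1) = 2*(-4 + 1) = 2*(-3) = -6)
f(w) = -5 + w (f(w) = -(6*5 + w*(-6))/6 = -(30 - 6*w)/6 = -5 + w)
(-339626 + X)/(J + f(-274)) = (-339626 - 134555/2)/(379502 + (-5 - 274)) = -813807/(2*(379502 - 279)) = -813807/2/379223 = -813807/2*1/379223 = -813807/758446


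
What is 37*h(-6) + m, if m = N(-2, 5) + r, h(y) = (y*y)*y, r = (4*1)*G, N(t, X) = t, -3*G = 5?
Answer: -24002/3 ≈ -8000.7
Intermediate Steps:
G = -5/3 (G = -⅓*5 = -5/3 ≈ -1.6667)
r = -20/3 (r = (4*1)*(-5/3) = 4*(-5/3) = -20/3 ≈ -6.6667)
h(y) = y³ (h(y) = y²*y = y³)
m = -26/3 (m = -2 - 20/3 = -26/3 ≈ -8.6667)
37*h(-6) + m = 37*(-6)³ - 26/3 = 37*(-216) - 26/3 = -7992 - 26/3 = -24002/3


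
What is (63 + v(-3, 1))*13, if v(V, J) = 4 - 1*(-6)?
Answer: 949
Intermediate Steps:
v(V, J) = 10 (v(V, J) = 4 + 6 = 10)
(63 + v(-3, 1))*13 = (63 + 10)*13 = 73*13 = 949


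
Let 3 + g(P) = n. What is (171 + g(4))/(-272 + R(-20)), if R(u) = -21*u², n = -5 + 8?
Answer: -171/8672 ≈ -0.019719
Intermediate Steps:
n = 3
g(P) = 0 (g(P) = -3 + 3 = 0)
(171 + g(4))/(-272 + R(-20)) = (171 + 0)/(-272 - 21*(-20)²) = 171/(-272 - 21*400) = 171/(-272 - 8400) = 171/(-8672) = 171*(-1/8672) = -171/8672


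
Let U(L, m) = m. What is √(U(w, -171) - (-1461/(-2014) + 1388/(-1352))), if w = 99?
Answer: I*√29253383231/13091 ≈ 13.065*I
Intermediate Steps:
√(U(w, -171) - (-1461/(-2014) + 1388/(-1352))) = √(-171 - (-1461/(-2014) + 1388/(-1352))) = √(-171 - (-1461*(-1/2014) + 1388*(-1/1352))) = √(-171 - (1461/2014 - 347/338)) = √(-171 - 1*(-51260/170183)) = √(-171 + 51260/170183) = √(-29050033/170183) = I*√29253383231/13091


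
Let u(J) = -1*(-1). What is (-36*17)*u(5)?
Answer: -612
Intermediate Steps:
u(J) = 1
(-36*17)*u(5) = -36*17*1 = -612*1 = -612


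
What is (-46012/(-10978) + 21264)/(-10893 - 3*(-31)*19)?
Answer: -58370551/25046307 ≈ -2.3305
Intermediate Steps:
(-46012/(-10978) + 21264)/(-10893 - 3*(-31)*19) = (-46012*(-1/10978) + 21264)/(-10893 + 93*19) = (23006/5489 + 21264)/(-10893 + 1767) = (116741102/5489)/(-9126) = (116741102/5489)*(-1/9126) = -58370551/25046307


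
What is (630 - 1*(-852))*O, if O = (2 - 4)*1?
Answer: -2964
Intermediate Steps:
O = -2 (O = -2*1 = -2)
(630 - 1*(-852))*O = (630 - 1*(-852))*(-2) = (630 + 852)*(-2) = 1482*(-2) = -2964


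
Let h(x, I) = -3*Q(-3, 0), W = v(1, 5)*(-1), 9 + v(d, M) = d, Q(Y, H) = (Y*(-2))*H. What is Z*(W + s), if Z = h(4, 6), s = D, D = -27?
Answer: 0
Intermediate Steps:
Q(Y, H) = -2*H*Y (Q(Y, H) = (-2*Y)*H = -2*H*Y)
v(d, M) = -9 + d
s = -27
W = 8 (W = (-9 + 1)*(-1) = -8*(-1) = 8)
h(x, I) = 0 (h(x, I) = -(-6)*0*(-3) = -3*0 = 0)
Z = 0
Z*(W + s) = 0*(8 - 27) = 0*(-19) = 0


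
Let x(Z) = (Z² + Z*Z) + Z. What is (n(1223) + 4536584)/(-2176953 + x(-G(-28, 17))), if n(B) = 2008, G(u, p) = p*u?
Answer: -4538592/1723325 ≈ -2.6336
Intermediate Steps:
x(Z) = Z + 2*Z² (x(Z) = (Z² + Z²) + Z = 2*Z² + Z = Z + 2*Z²)
(n(1223) + 4536584)/(-2176953 + x(-G(-28, 17))) = (2008 + 4536584)/(-2176953 + (-17*(-28))*(1 + 2*(-17*(-28)))) = 4538592/(-2176953 + (-1*(-476))*(1 + 2*(-1*(-476)))) = 4538592/(-2176953 + 476*(1 + 2*476)) = 4538592/(-2176953 + 476*(1 + 952)) = 4538592/(-2176953 + 476*953) = 4538592/(-2176953 + 453628) = 4538592/(-1723325) = 4538592*(-1/1723325) = -4538592/1723325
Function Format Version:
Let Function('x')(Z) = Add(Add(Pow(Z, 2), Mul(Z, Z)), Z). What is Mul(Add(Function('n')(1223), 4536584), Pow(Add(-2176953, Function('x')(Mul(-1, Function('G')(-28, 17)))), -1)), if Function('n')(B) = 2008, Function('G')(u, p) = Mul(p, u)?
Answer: Rational(-4538592, 1723325) ≈ -2.6336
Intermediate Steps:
Function('x')(Z) = Add(Z, Mul(2, Pow(Z, 2))) (Function('x')(Z) = Add(Add(Pow(Z, 2), Pow(Z, 2)), Z) = Add(Mul(2, Pow(Z, 2)), Z) = Add(Z, Mul(2, Pow(Z, 2))))
Mul(Add(Function('n')(1223), 4536584), Pow(Add(-2176953, Function('x')(Mul(-1, Function('G')(-28, 17)))), -1)) = Mul(Add(2008, 4536584), Pow(Add(-2176953, Mul(Mul(-1, Mul(17, -28)), Add(1, Mul(2, Mul(-1, Mul(17, -28)))))), -1)) = Mul(4538592, Pow(Add(-2176953, Mul(Mul(-1, -476), Add(1, Mul(2, Mul(-1, -476))))), -1)) = Mul(4538592, Pow(Add(-2176953, Mul(476, Add(1, Mul(2, 476)))), -1)) = Mul(4538592, Pow(Add(-2176953, Mul(476, Add(1, 952))), -1)) = Mul(4538592, Pow(Add(-2176953, Mul(476, 953)), -1)) = Mul(4538592, Pow(Add(-2176953, 453628), -1)) = Mul(4538592, Pow(-1723325, -1)) = Mul(4538592, Rational(-1, 1723325)) = Rational(-4538592, 1723325)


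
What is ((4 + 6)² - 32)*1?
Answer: 68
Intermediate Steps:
((4 + 6)² - 32)*1 = (10² - 32)*1 = (100 - 32)*1 = 68*1 = 68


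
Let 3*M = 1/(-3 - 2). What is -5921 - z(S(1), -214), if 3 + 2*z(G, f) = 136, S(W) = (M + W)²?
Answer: -11975/2 ≈ -5987.5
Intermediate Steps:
M = -1/15 (M = 1/(3*(-3 - 2)) = (⅓)/(-5) = (⅓)*(-⅕) = -1/15 ≈ -0.066667)
S(W) = (-1/15 + W)²
z(G, f) = 133/2 (z(G, f) = -3/2 + (½)*136 = -3/2 + 68 = 133/2)
-5921 - z(S(1), -214) = -5921 - 1*133/2 = -5921 - 133/2 = -11975/2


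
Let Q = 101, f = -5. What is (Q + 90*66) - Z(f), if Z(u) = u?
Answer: 6046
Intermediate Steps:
(Q + 90*66) - Z(f) = (101 + 90*66) - 1*(-5) = (101 + 5940) + 5 = 6041 + 5 = 6046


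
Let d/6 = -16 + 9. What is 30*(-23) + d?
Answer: -732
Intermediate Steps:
d = -42 (d = 6*(-16 + 9) = 6*(-7) = -42)
30*(-23) + d = 30*(-23) - 42 = -690 - 42 = -732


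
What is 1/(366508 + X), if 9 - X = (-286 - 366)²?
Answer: -1/58587 ≈ -1.7069e-5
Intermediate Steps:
X = -425095 (X = 9 - (-286 - 366)² = 9 - 1*(-652)² = 9 - 1*425104 = 9 - 425104 = -425095)
1/(366508 + X) = 1/(366508 - 425095) = 1/(-58587) = -1/58587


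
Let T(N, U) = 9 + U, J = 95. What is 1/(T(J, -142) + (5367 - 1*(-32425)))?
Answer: 1/37659 ≈ 2.6554e-5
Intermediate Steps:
1/(T(J, -142) + (5367 - 1*(-32425))) = 1/((9 - 142) + (5367 - 1*(-32425))) = 1/(-133 + (5367 + 32425)) = 1/(-133 + 37792) = 1/37659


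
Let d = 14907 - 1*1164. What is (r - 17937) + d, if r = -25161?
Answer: -29355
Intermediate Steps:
d = 13743 (d = 14907 - 1164 = 13743)
(r - 17937) + d = (-25161 - 17937) + 13743 = -43098 + 13743 = -29355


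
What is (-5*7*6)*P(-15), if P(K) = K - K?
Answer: 0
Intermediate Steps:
P(K) = 0
(-5*7*6)*P(-15) = (-5*7*6)*0 = -35*6*0 = -210*0 = 0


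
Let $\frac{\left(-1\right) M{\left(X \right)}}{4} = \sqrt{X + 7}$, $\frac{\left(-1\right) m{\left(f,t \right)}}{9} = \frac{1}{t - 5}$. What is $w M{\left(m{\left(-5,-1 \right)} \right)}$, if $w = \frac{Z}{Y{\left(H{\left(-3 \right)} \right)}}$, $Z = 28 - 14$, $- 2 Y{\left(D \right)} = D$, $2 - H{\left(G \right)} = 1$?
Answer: $56 \sqrt{34} \approx 326.53$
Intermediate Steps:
$H{\left(G \right)} = 1$ ($H{\left(G \right)} = 2 - 1 = 1$)
$Y{\left(D \right)} = - \frac{D}{2}$
$m{\left(f,t \right)} = - \frac{9}{-5 + t}$ ($m{\left(f,t \right)} = - \frac{9}{t - 5} = - \frac{9}{-5 + t}$)
$Z = 14$
$M{\left(X \right)} = - 4 \sqrt{7 + X}$ ($M{\left(X \right)} = - 4 \sqrt{X + 7} = - 4 \sqrt{7 + X}$)
$w = -28$ ($w = \frac{14}{\left(- \frac{1}{2}\right) 1} = \frac{14}{- \frac{1}{2}} = 14 \left(-2\right) = -28$)
$w M{\left(m{\left(-5,-1 \right)} \right)} = - 28 \left(- 4 \sqrt{7 - \frac{9}{-5 - 1}}\right) = - 28 \left(- 4 \sqrt{7 - \frac{9}{-6}}\right) = - 28 \left(- 4 \sqrt{7 - - \frac{3}{2}}\right) = - 28 \left(- 4 \sqrt{7 + \frac{3}{2}}\right) = - 28 \left(- 4 \sqrt{\frac{17}{2}}\right) = - 28 \left(- 4 \frac{\sqrt{34}}{2}\right) = - 28 \left(- 2 \sqrt{34}\right) = 56 \sqrt{34}$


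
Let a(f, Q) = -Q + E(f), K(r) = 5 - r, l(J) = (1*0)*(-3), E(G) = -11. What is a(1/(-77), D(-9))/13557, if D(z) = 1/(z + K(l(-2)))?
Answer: -43/54228 ≈ -0.00079295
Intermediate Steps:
l(J) = 0 (l(J) = 0*(-3) = 0)
D(z) = 1/(5 + z) (D(z) = 1/(z + (5 - 1*0)) = 1/(z + (5 + 0)) = 1/(z + 5) = 1/(5 + z))
a(f, Q) = -11 - Q (a(f, Q) = -Q - 11 = -11 - Q)
a(1/(-77), D(-9))/13557 = (-11 - 1/(5 - 9))/13557 = (-11 - 1/(-4))*(1/13557) = (-11 - 1*(-¼))*(1/13557) = (-11 + ¼)*(1/13557) = -43/4*1/13557 = -43/54228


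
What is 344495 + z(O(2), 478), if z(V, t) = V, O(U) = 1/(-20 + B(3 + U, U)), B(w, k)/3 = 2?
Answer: 4822929/14 ≈ 3.4450e+5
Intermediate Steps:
B(w, k) = 6 (B(w, k) = 3*2 = 6)
O(U) = -1/14 (O(U) = 1/(-20 + 6) = 1/(-14) = -1/14)
344495 + z(O(2), 478) = 344495 - 1/14 = 4822929/14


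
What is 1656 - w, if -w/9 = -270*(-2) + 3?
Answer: 6543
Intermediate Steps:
w = -4887 (w = -9*(-270*(-2) + 3) = -9*(-30*(-18) + 3) = -9*(540 + 3) = -9*543 = -4887)
1656 - w = 1656 - 1*(-4887) = 1656 + 4887 = 6543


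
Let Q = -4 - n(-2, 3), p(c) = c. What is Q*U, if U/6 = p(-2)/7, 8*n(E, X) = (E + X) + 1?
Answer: 51/7 ≈ 7.2857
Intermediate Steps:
n(E, X) = ⅛ + E/8 + X/8 (n(E, X) = ((E + X) + 1)/8 = (1 + E + X)/8 = ⅛ + E/8 + X/8)
U = -12/7 (U = 6*(-2/7) = -12/7 ≈ -1.7143)
Q = -17/4 (Q = -4 - (⅛ + (⅛)*(-2) + (⅛)*3) = -4 - (⅛ - ¼ + 3/8) = -4 - 1*¼ = -4 - ¼ = -17/4 ≈ -4.2500)
Q*U = -17/4*(-12/7) = 51/7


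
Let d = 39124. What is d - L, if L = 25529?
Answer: 13595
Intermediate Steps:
d - L = 39124 - 1*25529 = 39124 - 25529 = 13595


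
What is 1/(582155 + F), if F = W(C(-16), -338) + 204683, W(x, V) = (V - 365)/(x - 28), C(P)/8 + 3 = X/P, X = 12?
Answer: 58/45637307 ≈ 1.2709e-6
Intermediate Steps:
C(P) = -24 + 96/P (C(P) = -24 + 8*(12/P) = -24 + 96/P)
W(x, V) = (-365 + V)/(-28 + x)
F = 11872317/58 (F = (-365 - 338)/(-28 + (-24 + 96/(-16))) + 204683 = -703/(-28 + (-24 + 96*(-1/16))) + 204683 = -703/(-28 + (-24 - 6)) + 204683 = -703/(-28 - 30) + 204683 = -703/(-58) + 204683 = -1/58*(-703) + 204683 = 703/58 + 204683 = 11872317/58 ≈ 2.0470e+5)
1/(582155 + F) = 1/(582155 + 11872317/58) = 1/(45637307/58) = 58/45637307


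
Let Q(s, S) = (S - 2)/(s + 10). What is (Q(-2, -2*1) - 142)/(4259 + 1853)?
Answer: -285/12224 ≈ -0.023315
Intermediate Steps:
Q(s, S) = (-2 + S)/(10 + s)
(Q(-2, -2*1) - 142)/(4259 + 1853) = ((-2 - 2*1)/(10 - 2) - 142)/(4259 + 1853) = ((-2 - 2)/8 - 142)/6112 = ((1/8)*(-4) - 142)*(1/6112) = (-1/2 - 142)*(1/6112) = -285/2*1/6112 = -285/12224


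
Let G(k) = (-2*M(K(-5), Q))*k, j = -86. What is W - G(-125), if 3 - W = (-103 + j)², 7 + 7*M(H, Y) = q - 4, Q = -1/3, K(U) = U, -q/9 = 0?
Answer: -247276/7 ≈ -35325.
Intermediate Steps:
q = 0 (q = -9*0 = 0)
Q = -⅓ (Q = -1*⅓ = -⅓ ≈ -0.33333)
M(H, Y) = -11/7 (M(H, Y) = -1 + (0 - 4)/7 = -1 + (⅐)*(-4) = -1 - 4/7 = -11/7)
W = -35718 (W = 3 - (-103 - 86)² = 3 - 1*(-189)² = 3 - 1*35721 = 3 - 35721 = -35718)
G(k) = 22*k/7 (G(k) = (-2*(-11/7))*k = 22*k/7)
W - G(-125) = -35718 - 22*(-125)/7 = -35718 - 1*(-2750/7) = -35718 + 2750/7 = -247276/7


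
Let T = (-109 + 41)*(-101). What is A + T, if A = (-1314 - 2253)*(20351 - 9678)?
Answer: -38063723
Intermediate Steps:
A = -38070591 (A = -3567*10673 = -38070591)
T = 6868 (T = -68*(-101) = 6868)
A + T = -38070591 + 6868 = -38063723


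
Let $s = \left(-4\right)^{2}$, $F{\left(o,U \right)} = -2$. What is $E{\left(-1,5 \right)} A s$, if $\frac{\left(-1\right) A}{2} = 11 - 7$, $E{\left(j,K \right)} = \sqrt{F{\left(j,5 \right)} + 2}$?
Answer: $0$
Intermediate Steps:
$s = 16$
$E{\left(j,K \right)} = 0$ ($E{\left(j,K \right)} = \sqrt{-2 + 2} = \sqrt{0} = 0$)
$A = -8$ ($A = - 2 \left(11 - 7\right) = \left(-2\right) 4 = -8$)
$E{\left(-1,5 \right)} A s = 0 \left(-8\right) 16 = 0 \cdot 16 = 0$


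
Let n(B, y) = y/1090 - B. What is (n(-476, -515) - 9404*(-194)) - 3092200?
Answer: -276281967/218 ≈ -1.2673e+6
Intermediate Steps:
n(B, y) = -B + y/1090 (n(B, y) = y*(1/1090) - B = y/1090 - B = -B + y/1090)
(n(-476, -515) - 9404*(-194)) - 3092200 = ((-1*(-476) + (1/1090)*(-515)) - 9404*(-194)) - 3092200 = ((476 - 103/218) + 1824376) - 3092200 = (103665/218 + 1824376) - 3092200 = 397817633/218 - 3092200 = -276281967/218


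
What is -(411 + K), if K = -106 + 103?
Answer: -408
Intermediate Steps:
K = -3
-(411 + K) = -(411 - 3) = -1*408 = -408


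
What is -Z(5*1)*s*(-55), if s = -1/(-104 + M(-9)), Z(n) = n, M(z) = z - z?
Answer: 275/104 ≈ 2.6442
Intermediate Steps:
M(z) = 0
s = 1/104 (s = -1/(-104 + 0) = -1/(-104) = -1*(-1/104) = 1/104 ≈ 0.0096154)
-Z(5*1)*s*(-55) = -(5*1)*(1/104)*(-55) = -5*(1/104)*(-55) = -5*(-55)/104 = -1*(-275/104) = 275/104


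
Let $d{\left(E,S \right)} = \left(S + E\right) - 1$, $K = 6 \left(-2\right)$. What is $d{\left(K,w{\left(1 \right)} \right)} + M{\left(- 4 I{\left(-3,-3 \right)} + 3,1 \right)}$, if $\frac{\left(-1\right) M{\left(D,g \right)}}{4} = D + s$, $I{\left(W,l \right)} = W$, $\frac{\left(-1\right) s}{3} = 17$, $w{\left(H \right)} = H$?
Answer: $132$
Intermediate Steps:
$s = -51$ ($s = \left(-3\right) 17 = -51$)
$M{\left(D,g \right)} = 204 - 4 D$ ($M{\left(D,g \right)} = - 4 \left(D - 51\right) = - 4 \left(-51 + D\right) = 204 - 4 D$)
$K = -12$
$d{\left(E,S \right)} = -1 + E + S$ ($d{\left(E,S \right)} = \left(E + S\right) - 1 = -1 + E + S$)
$d{\left(K,w{\left(1 \right)} \right)} + M{\left(- 4 I{\left(-3,-3 \right)} + 3,1 \right)} = \left(-1 - 12 + 1\right) + \left(204 - 4 \left(\left(-4\right) \left(-3\right) + 3\right)\right) = -12 + \left(204 - 4 \left(12 + 3\right)\right) = -12 + \left(204 - 60\right) = -12 + 144 = 132$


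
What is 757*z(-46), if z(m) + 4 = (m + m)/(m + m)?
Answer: -2271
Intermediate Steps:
z(m) = -3 (z(m) = -4 + (m + m)/(m + m) = -4 + (2*m)/((2*m)) = -4 + (2*m)*(1/(2*m)) = -4 + 1 = -3)
757*z(-46) = 757*(-3) = -2271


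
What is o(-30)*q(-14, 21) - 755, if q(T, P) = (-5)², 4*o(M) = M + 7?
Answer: -3595/4 ≈ -898.75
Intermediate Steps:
o(M) = 7/4 + M/4 (o(M) = (M + 7)/4 = (7 + M)/4 = 7/4 + M/4)
q(T, P) = 25
o(-30)*q(-14, 21) - 755 = (7/4 + (¼)*(-30))*25 - 755 = (7/4 - 15/2)*25 - 755 = -23/4*25 - 755 = -575/4 - 755 = -3595/4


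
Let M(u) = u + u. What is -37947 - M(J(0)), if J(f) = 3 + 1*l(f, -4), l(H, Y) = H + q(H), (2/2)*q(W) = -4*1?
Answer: -37945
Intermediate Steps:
q(W) = -4 (q(W) = -4*1 = -4)
l(H, Y) = -4 + H (l(H, Y) = H - 4 = -4 + H)
J(f) = -1 + f (J(f) = 3 + 1*(-4 + f) = 3 + (-4 + f) = -1 + f)
M(u) = 2*u
-37947 - M(J(0)) = -37947 - 2*(-1 + 0) = -37947 - 2*(-1) = -37947 - 1*(-2) = -37947 + 2 = -37945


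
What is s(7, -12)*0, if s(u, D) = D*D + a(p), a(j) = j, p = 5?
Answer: 0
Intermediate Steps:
s(u, D) = 5 + D² (s(u, D) = D*D + 5 = D² + 5 = 5 + D²)
s(7, -12)*0 = (5 + (-12)²)*0 = (5 + 144)*0 = 149*0 = 0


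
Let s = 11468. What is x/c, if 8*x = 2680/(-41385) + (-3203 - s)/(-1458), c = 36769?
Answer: 40216793/1183262306544 ≈ 3.3988e-5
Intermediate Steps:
x = 40216793/32180976 (x = (2680/(-41385) + (-3203 - 1*11468)/(-1458))/8 = (2680*(-1/41385) + (-3203 - 11468)*(-1/1458))/8 = (-536/8277 - 14671*(-1/1458))/8 = (-536/8277 + 14671/1458)/8 = (⅛)*(40216793/4022622) = 40216793/32180976 ≈ 1.2497)
x/c = (40216793/32180976)/36769 = (40216793/32180976)*(1/36769) = 40216793/1183262306544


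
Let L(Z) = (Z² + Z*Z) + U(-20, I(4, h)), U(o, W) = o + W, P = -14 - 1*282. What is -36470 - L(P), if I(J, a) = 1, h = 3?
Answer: -211683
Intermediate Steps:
P = -296 (P = -14 - 282 = -296)
U(o, W) = W + o
L(Z) = -19 + 2*Z² (L(Z) = (Z² + Z*Z) + (1 - 20) = (Z² + Z²) - 19 = 2*Z² - 19 = -19 + 2*Z²)
-36470 - L(P) = -36470 - (-19 + 2*(-296)²) = -36470 - (-19 + 2*87616) = -36470 - (-19 + 175232) = -36470 - 1*175213 = -36470 - 175213 = -211683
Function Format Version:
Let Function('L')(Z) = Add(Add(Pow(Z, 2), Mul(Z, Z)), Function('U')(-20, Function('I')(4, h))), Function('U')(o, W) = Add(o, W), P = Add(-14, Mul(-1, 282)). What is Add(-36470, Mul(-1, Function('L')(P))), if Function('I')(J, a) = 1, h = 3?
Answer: -211683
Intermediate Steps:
P = -296 (P = Add(-14, -282) = -296)
Function('U')(o, W) = Add(W, o)
Function('L')(Z) = Add(-19, Mul(2, Pow(Z, 2))) (Function('L')(Z) = Add(Add(Pow(Z, 2), Mul(Z, Z)), Add(1, -20)) = Add(Add(Pow(Z, 2), Pow(Z, 2)), -19) = Add(Mul(2, Pow(Z, 2)), -19) = Add(-19, Mul(2, Pow(Z, 2))))
Add(-36470, Mul(-1, Function('L')(P))) = Add(-36470, Mul(-1, Add(-19, Mul(2, Pow(-296, 2))))) = Add(-36470, Mul(-1, Add(-19, Mul(2, 87616)))) = Add(-36470, Mul(-1, Add(-19, 175232))) = Add(-36470, Mul(-1, 175213)) = Add(-36470, -175213) = -211683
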